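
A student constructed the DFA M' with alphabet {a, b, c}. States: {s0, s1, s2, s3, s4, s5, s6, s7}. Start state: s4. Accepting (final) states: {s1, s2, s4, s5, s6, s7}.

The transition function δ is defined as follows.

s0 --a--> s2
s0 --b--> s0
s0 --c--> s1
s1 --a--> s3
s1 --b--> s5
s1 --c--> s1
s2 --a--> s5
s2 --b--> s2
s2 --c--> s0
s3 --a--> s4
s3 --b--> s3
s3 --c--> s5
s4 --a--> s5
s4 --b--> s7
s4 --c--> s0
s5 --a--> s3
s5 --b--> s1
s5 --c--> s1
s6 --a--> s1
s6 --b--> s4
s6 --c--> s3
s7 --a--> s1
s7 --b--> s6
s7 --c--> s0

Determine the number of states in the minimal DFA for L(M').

All states are reachable from the start state.
P0 = {s1,s2,s4,s5,s6,s7} | {s0,s3}.
Refine {s1,s2,s4,s5,s6,s7} on symbol a: members go to different blocks, giving {s2,s4,s6,s7} and {s1,s5}.
No further refinement is possible. Final partition (3 blocks): {s2,s4,s6,s7} | {s0,s3} | {s1,s5}.

3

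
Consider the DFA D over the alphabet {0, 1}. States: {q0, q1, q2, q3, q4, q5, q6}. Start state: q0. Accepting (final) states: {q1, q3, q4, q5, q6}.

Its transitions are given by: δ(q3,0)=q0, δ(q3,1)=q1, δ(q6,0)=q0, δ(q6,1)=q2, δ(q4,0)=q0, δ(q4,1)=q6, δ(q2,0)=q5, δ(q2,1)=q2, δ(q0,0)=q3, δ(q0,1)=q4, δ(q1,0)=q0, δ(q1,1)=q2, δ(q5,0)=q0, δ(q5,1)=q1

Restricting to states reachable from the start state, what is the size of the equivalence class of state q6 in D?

2

All states are reachable from the start state.
P0 = {q1,q3,q4,q5,q6} | {q0,q2}.
On input 1, block {q1,q3,q4,q5,q6} splits into {q3,q4,q5} and {q1,q6}.
Split {q0,q2} by δ(·,1) → {q0} and {q2}.
Stable partition: {q3,q4,q5} | {q0} | {q1,q6} | {q2} — 4 equivalence classes.
The equivalence class containing q6 is {q1,q6}, of size 2.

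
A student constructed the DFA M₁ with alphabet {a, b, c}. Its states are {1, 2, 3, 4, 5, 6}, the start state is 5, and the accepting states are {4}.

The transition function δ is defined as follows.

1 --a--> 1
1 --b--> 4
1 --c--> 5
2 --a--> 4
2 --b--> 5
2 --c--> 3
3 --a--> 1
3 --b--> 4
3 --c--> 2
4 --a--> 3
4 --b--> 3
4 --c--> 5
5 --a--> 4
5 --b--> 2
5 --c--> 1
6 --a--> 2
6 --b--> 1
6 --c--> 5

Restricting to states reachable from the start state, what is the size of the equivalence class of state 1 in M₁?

2

Reachable states from the start: {1,2,3,4,5}. Unreachable: {6} — drop them.
P0 = {4} | {1,2,3,5}.
Split {1,2,3,5} by δ(·,a) → {1,3} and {2,5}.
No further refinement is possible. Final partition (3 blocks): {4} | {1,3} | {2,5}.
The equivalence class containing 1 is {1,3}, of size 2.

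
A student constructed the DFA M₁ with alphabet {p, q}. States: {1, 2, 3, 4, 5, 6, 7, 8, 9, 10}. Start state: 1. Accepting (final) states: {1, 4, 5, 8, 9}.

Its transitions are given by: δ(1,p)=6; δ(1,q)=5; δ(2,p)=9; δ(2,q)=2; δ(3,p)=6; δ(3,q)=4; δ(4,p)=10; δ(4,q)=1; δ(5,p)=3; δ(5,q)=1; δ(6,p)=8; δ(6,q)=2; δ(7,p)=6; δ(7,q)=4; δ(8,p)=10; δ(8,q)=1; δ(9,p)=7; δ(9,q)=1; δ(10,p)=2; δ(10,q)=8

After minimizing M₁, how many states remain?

Every state is reachable, so we keep all 10.
Initial partition by acceptance: {1,4,5,8,9} | {2,3,6,7,10}.
On input p, block {2,3,6,7,10} splits into {3,7,10} and {2,6}.
Split {1,4,5,8,9} by δ(·,p) → {4,5,8,9} and {1}.
No further refinement is possible. Final partition (4 blocks): {4,5,8,9} | {3,7,10} | {2,6} | {1}.

4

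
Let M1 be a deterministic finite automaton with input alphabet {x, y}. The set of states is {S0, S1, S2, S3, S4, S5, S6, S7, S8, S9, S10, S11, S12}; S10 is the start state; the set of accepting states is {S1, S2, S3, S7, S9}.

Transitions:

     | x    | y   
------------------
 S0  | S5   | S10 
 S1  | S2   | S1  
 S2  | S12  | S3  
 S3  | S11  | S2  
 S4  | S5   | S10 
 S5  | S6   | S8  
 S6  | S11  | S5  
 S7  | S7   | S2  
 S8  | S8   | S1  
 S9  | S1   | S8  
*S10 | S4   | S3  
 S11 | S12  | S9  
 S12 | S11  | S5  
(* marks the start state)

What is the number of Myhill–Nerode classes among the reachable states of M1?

First remove the unreachable states {S0,S7}; 11 states remain.
Initial partition by acceptance: {S1,S2,S3,S9} | {S4,S5,S6,S8,S10,S11,S12}.
Split {S1,S2,S3,S9} by δ(·,x) → {S1,S9} and {S2,S3}.
Split {S1,S9} by δ(·,x) → {S1} and {S9}.
Refine {S4,S5,S6,S8,S10,S11,S12} on symbol y: members go to different blocks, giving {S4,S5,S6,S12} and {S8} and {S10} and {S11}.
Split {S4,S5,S6,S12} by δ(·,x) → {S4,S5} and {S6,S12}.
Refine {S4,S5} on symbol x: members go to different blocks, giving {S4} and {S5}.
Refine {S2,S3} on symbol x: members go to different blocks, giving {S2} and {S3}.
The partition is now stable with 10 blocks: {S1} | {S4} | {S2} | {S9} | {S8} | {S10} | {S11} | {S6,S12} | {S5} | {S3}.

10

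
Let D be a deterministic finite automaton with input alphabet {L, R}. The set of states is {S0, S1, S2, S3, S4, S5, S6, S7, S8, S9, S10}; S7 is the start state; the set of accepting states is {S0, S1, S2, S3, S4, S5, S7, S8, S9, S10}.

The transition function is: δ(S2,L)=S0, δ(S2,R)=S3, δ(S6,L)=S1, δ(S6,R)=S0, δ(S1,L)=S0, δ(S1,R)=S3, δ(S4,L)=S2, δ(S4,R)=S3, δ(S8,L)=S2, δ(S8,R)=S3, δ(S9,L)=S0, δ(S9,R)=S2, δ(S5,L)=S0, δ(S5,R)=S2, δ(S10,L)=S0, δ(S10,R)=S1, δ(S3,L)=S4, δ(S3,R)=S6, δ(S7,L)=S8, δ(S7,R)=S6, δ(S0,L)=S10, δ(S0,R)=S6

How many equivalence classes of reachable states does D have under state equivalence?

Reachable states from the start: {S0,S1,S2,S3,S4,S6,S7,S8,S10}. Unreachable: {S5,S9} — drop them.
Initial partition by acceptance: {S0,S1,S2,S3,S4,S7,S8,S10} | {S6}.
On input R, block {S0,S1,S2,S3,S4,S7,S8,S10} splits into {S1,S2,S4,S8,S10} and {S0,S3,S7}.
On input L, block {S1,S2,S4,S8,S10} splits into {S1,S2,S10} and {S4,S8}.
On input R, block {S1,S2,S10} splits into {S1,S2} and {S10}.
Refine {S0,S3,S7} on symbol L: members go to different blocks, giving {S3,S7} and {S0}.
The partition is now stable with 6 blocks: {S1,S2} | {S6} | {S3,S7} | {S4,S8} | {S10} | {S0}.

6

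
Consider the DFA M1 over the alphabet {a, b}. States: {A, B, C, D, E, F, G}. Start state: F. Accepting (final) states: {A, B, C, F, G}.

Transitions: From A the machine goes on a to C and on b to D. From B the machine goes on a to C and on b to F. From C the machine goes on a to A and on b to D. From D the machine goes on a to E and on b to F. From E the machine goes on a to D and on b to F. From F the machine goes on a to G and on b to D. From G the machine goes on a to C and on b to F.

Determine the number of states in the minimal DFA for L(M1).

4

First remove the unreachable states {B}; 6 states remain.
P0 = {A,C,F,G} | {D,E}.
Split {A,C,F,G} by δ(·,b) → {A,C,F} and {G}.
Split {A,C,F} by δ(·,a) → {A,C} and {F}.
No further refinement is possible. Final partition (4 blocks): {A,C} | {D,E} | {G} | {F}.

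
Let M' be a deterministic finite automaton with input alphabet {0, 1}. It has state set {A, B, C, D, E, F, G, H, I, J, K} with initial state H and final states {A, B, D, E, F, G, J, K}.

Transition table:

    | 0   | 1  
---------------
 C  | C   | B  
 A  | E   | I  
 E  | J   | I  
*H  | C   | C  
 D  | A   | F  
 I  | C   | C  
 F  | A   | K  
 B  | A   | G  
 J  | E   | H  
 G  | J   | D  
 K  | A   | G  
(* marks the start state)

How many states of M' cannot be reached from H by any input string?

0

Every one of the 11 states is reachable from H.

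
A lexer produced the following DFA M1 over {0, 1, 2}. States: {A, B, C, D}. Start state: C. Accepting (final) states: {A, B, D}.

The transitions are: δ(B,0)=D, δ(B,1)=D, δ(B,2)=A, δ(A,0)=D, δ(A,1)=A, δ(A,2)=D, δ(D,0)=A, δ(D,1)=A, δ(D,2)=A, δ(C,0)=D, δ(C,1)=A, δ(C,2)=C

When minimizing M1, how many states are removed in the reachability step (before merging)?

1

BFS from C reaches {A, C, D}; the 1 state(s) B are never visited.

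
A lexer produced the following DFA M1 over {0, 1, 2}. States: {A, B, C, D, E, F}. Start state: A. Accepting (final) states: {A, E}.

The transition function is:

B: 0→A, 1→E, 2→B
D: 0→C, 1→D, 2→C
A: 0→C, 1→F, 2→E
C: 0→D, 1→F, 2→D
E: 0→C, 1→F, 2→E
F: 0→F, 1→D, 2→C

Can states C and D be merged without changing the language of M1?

States {B} cannot be reached from the start state, so discard them.
Initial partition by acceptance: {A,E} | {C,D,F}.
Stable partition: {A,E} | {C,D,F} — 2 equivalence classes.
C and D lie in the same block of the stable partition, so they are equivalent — no string distinguishes them.

Yes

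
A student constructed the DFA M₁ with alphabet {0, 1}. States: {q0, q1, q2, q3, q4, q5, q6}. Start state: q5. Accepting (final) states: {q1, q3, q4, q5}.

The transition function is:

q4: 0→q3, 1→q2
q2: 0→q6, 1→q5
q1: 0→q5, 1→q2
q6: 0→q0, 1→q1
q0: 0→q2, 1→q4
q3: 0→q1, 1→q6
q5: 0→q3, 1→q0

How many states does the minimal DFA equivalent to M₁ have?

2

Every state is reachable, so we keep all 7.
Initial partition by acceptance: {q1,q3,q4,q5} | {q0,q2,q6}.
No further refinement is possible. Final partition (2 blocks): {q1,q3,q4,q5} | {q0,q2,q6}.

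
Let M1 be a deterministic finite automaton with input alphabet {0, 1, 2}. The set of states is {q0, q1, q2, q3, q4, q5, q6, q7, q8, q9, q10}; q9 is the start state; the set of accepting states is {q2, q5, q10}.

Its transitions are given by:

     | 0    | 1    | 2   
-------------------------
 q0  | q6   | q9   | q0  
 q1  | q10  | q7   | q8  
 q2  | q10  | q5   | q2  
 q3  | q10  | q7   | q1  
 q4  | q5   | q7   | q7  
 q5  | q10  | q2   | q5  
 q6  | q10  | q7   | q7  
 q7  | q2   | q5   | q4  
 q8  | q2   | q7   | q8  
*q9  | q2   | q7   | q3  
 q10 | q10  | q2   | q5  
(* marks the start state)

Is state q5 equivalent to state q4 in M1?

No

Reachable states from the start: {q1,q2,q3,q4,q5,q7,q8,q9,q10}. Unreachable: {q0,q6} — drop them.
Start with accepting vs non-accepting: {q2,q5,q10} | {q1,q3,q4,q7,q8,q9}.
Split {q1,q3,q4,q7,q8,q9} by δ(·,1) → {q1,q3,q4,q8,q9} and {q7}.
Split {q1,q3,q4,q8,q9} by δ(·,2) → {q1,q3,q8,q9} and {q4}.
The partition is now stable with 4 blocks: {q2,q5,q10} | {q1,q3,q8,q9} | {q7} | {q4}.
q5 and q4 end up in different blocks, so they are distinguishable. For instance, the string 'ε' is accepted from only q5.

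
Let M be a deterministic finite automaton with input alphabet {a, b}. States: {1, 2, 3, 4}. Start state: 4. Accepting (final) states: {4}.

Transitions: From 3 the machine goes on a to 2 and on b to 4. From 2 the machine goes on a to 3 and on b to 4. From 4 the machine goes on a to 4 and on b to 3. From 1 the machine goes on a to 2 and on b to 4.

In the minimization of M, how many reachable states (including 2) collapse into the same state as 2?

2

First remove the unreachable states {1}; 3 states remain.
P0 = {4} | {2,3}.
Stable partition: {4} | {2,3} — 2 equivalence classes.
The equivalence class containing 2 is {2,3}, of size 2.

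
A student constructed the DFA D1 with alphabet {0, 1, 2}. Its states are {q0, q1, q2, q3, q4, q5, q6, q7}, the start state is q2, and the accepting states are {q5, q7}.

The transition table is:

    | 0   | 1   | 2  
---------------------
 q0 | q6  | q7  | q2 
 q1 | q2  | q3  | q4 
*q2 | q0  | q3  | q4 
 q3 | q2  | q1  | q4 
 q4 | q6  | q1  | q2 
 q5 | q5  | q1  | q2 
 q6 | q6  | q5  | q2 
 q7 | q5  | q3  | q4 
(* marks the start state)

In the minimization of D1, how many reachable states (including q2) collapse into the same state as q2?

2

Initial partition by acceptance: {q5,q7} | {q0,q1,q2,q3,q4,q6}.
Refine {q0,q1,q2,q3,q4,q6} on symbol 1: members go to different blocks, giving {q1,q2,q3,q4} and {q0,q6}.
Refine {q1,q2,q3,q4} on symbol 0: members go to different blocks, giving {q1,q3} and {q2,q4}.
No further refinement is possible. Final partition (4 blocks): {q5,q7} | {q1,q3} | {q0,q6} | {q2,q4}.
State q2 belongs to the block {q2,q4}, which has 2 states.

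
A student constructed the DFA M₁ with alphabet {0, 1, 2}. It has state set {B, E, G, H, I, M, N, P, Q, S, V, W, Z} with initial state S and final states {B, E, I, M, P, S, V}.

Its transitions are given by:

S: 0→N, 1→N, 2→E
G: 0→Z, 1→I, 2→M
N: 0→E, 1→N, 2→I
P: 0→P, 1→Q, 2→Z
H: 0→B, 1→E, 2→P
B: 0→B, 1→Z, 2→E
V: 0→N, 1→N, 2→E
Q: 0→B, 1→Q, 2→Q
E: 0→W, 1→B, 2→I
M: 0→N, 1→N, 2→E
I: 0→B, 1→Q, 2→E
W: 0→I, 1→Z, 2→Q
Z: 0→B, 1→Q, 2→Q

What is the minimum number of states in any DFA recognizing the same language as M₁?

First remove the unreachable states {G,H,M,P,V}; 8 states remain.
Initial partition by acceptance: {B,E,I,S} | {N,Q,W,Z}.
Split {B,E,I,S} by δ(·,0) → {B,I} and {E,S}.
On input 0, block {N,Q,W,Z} splits into {Q,W,Z} and {N}.
Refine {E,S} on symbol 0: members go to different blocks, giving {S} and {E}.
The partition is now stable with 5 blocks: {B,I} | {Q,W,Z} | {S} | {N} | {E}.

5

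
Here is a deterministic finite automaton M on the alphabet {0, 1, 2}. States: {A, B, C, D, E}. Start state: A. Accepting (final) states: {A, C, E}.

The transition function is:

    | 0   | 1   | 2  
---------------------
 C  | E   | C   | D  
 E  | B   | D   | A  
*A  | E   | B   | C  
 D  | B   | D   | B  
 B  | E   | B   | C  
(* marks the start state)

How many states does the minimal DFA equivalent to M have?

All states are reachable from the start state.
Start with accepting vs non-accepting: {A,C,E} | {B,D}.
On input 0, block {A,C,E} splits into {A,C} and {E}.
On input 1, block {A,C} splits into {A} and {C}.
On input 0, block {B,D} splits into {B} and {D}.
The partition is now stable with 5 blocks: {A} | {B} | {E} | {C} | {D}.

5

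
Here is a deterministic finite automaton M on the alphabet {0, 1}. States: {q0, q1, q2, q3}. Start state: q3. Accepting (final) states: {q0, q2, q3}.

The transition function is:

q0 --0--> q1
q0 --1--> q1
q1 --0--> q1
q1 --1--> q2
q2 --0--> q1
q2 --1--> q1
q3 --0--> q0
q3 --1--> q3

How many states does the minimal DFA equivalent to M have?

3

Start with accepting vs non-accepting: {q0,q2,q3} | {q1}.
Refine {q0,q2,q3} on symbol 0: members go to different blocks, giving {q0,q2} and {q3}.
No further refinement is possible. Final partition (3 blocks): {q0,q2} | {q1} | {q3}.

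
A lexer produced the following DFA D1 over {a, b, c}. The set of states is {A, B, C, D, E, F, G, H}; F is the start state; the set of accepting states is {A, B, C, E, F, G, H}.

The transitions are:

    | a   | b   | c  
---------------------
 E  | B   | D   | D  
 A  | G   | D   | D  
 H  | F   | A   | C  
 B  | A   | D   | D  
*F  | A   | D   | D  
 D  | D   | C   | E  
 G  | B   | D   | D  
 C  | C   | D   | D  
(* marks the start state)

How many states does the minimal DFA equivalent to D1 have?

2

States {H} cannot be reached from the start state, so discard them.
P0 = {A,B,C,E,F,G} | {D}.
No further refinement is possible. Final partition (2 blocks): {A,B,C,E,F,G} | {D}.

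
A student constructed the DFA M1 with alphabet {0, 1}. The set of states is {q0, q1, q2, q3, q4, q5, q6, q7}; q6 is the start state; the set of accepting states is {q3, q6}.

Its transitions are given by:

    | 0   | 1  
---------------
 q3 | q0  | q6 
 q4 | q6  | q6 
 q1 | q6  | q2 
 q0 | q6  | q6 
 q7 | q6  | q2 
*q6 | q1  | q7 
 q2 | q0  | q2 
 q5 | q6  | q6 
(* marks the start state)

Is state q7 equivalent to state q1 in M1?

Yes

States {q3,q4,q5} cannot be reached from the start state, so discard them.
P0 = {q6} | {q0,q1,q2,q7}.
Refine {q0,q1,q2,q7} on symbol 0: members go to different blocks, giving {q0,q1,q7} and {q2}.
Split {q0,q1,q7} by δ(·,1) → {q1,q7} and {q0}.
No further refinement is possible. Final partition (4 blocks): {q6} | {q1,q7} | {q2} | {q0}.
q7 and q1 lie in the same block of the stable partition, so they are equivalent — no string distinguishes them.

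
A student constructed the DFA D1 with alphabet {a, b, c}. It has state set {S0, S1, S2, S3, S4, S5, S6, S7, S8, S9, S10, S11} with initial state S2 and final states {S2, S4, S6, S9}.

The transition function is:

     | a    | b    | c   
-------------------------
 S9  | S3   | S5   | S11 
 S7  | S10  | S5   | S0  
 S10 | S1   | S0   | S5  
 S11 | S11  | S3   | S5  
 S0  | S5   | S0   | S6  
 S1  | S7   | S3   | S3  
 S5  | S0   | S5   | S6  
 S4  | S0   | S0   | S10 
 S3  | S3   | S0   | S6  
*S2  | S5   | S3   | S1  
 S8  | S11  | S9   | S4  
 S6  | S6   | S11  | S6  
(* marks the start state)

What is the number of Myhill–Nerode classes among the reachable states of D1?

States {S4,S8,S9} cannot be reached from the start state, so discard them.
Initial partition by acceptance: {S2,S6} | {S0,S1,S3,S5,S7,S10,S11}.
Split {S2,S6} by δ(·,a) → {S2} and {S6}.
Refine {S0,S1,S3,S5,S7,S10,S11} on symbol c: members go to different blocks, giving {S1,S7,S10,S11} and {S0,S3,S5}.
The partition is now stable with 4 blocks: {S2} | {S1,S7,S10,S11} | {S6} | {S0,S3,S5}.

4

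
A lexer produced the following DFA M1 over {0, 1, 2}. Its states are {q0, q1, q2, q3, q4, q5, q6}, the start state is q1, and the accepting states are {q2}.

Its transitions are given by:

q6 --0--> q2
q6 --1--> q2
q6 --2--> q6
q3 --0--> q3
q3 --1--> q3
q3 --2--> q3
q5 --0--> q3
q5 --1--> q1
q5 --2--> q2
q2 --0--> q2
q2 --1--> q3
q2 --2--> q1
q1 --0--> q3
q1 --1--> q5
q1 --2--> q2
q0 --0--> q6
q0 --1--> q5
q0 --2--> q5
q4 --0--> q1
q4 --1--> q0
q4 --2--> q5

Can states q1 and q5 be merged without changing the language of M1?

Reachable states from the start: {q1,q2,q3,q5}. Unreachable: {q0,q4,q6} — drop them.
Initial partition by acceptance: {q2} | {q1,q3,q5}.
Split {q1,q3,q5} by δ(·,2) → {q1,q5} and {q3}.
No further refinement is possible. Final partition (3 blocks): {q2} | {q1,q5} | {q3}.
q1 and q5 lie in the same block of the stable partition, so they are equivalent — no string distinguishes them.

Yes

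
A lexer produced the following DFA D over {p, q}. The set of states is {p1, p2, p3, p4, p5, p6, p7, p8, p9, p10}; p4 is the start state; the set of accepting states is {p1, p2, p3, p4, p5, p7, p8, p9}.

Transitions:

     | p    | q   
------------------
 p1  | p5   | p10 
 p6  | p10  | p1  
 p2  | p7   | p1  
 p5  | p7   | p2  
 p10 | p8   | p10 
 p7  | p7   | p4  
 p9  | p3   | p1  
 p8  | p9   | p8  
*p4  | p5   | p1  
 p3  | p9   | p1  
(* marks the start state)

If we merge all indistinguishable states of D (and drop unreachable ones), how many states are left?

6

States {p6} cannot be reached from the start state, so discard them.
Start with accepting vs non-accepting: {p1,p2,p3,p4,p5,p7,p8,p9} | {p10}.
Refine {p1,p2,p3,p4,p5,p7,p8,p9} on symbol q: members go to different blocks, giving {p2,p3,p4,p5,p7,p8,p9} and {p1}.
Refine {p2,p3,p4,p5,p7,p8,p9} on symbol q: members go to different blocks, giving {p2,p3,p4,p9} and {p5,p7,p8}.
Split {p2,p3,p4,p9} by δ(·,p) → {p2,p4} and {p3,p9}.
Refine {p5,p7,p8} on symbol p: members go to different blocks, giving {p5,p7} and {p8}.
No further refinement is possible. Final partition (6 blocks): {p2,p4} | {p10} | {p1} | {p5,p7} | {p3,p9} | {p8}.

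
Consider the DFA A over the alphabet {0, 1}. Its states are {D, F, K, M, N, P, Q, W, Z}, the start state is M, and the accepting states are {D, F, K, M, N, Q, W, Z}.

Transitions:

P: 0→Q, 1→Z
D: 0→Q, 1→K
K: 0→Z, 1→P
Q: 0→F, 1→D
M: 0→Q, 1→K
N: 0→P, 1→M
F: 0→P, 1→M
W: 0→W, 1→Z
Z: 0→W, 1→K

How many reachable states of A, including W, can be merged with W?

First remove the unreachable states {N}; 8 states remain.
P0 = {D,F,K,M,Q,W,Z} | {P}.
Refine {D,F,K,M,Q,W,Z} on symbol 0: members go to different blocks, giving {D,K,M,Q,W,Z} and {F}.
Split {D,K,M,Q,W,Z} by δ(·,0) → {D,K,M,W,Z} and {Q}.
Split {D,K,M,W,Z} by δ(·,0) → {K,W,Z} and {D,M}.
Refine {K,W,Z} on symbol 1: members go to different blocks, giving {W,Z} and {K}.
Refine {W,Z} on symbol 1: members go to different blocks, giving {Z} and {W}.
The partition is now stable with 7 blocks: {Z} | {P} | {F} | {Q} | {D,M} | {K} | {W}.
The equivalence class containing W is {W}, of size 1.

1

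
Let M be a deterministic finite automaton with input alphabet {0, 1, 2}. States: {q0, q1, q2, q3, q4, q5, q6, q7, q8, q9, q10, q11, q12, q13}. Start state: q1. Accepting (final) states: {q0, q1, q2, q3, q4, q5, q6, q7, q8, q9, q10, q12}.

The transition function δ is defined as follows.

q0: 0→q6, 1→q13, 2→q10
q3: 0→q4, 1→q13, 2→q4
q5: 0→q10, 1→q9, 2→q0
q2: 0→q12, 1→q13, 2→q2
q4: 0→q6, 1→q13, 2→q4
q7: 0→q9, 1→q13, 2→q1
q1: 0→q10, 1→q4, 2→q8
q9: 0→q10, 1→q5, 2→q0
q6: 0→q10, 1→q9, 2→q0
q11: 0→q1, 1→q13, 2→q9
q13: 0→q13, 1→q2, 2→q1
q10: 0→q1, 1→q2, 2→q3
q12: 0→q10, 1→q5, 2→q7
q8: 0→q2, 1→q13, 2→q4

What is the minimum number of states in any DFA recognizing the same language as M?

6

First remove the unreachable states {q11}; 13 states remain.
P0 = {q0,q1,q2,q3,q4,q5,q6,q7,q8,q9,q10,q12} | {q13}.
Refine {q0,q1,q2,q3,q4,q5,q6,q7,q8,q9,q10,q12} on symbol 1: members go to different blocks, giving {q0,q2,q3,q4,q7,q8} and {q1,q5,q6,q9,q10,q12}.
Refine {q0,q2,q3,q4,q7,q8} on symbol 0: members go to different blocks, giving {q0,q2,q4,q7} and {q3,q8}.
On input 2, block {q0,q2,q4,q7} splits into {q0,q7} and {q2,q4}.
Refine {q1,q5,q6,q9,q10,q12} on symbol 1: members go to different blocks, giving {q5,q6,q9,q12} and {q1,q10}.
The partition is now stable with 6 blocks: {q0,q7} | {q13} | {q5,q6,q9,q12} | {q3,q8} | {q2,q4} | {q1,q10}.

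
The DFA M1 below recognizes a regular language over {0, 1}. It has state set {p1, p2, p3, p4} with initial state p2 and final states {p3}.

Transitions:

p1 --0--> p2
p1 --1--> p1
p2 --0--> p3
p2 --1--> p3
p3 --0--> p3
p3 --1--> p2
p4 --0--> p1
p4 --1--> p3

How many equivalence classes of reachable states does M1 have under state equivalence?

States {p1,p4} cannot be reached from the start state, so discard them.
Start with accepting vs non-accepting: {p3} | {p2}.
Stable partition: {p3} | {p2} — 2 equivalence classes.

2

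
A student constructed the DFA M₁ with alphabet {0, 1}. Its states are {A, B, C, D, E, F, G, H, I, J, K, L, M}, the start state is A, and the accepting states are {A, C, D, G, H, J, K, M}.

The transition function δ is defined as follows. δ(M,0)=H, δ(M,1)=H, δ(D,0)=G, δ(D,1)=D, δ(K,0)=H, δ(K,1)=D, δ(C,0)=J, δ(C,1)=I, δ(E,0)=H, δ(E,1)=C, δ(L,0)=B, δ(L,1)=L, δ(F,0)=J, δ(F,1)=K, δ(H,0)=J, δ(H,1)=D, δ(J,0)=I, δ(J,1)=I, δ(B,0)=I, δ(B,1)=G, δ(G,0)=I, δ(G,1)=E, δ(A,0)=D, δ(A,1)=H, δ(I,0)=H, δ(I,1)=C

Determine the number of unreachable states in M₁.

BFS from A reaches {A, C, D, E, G, H, I, J}; the 5 state(s) B, F, K, L, M are never visited.

5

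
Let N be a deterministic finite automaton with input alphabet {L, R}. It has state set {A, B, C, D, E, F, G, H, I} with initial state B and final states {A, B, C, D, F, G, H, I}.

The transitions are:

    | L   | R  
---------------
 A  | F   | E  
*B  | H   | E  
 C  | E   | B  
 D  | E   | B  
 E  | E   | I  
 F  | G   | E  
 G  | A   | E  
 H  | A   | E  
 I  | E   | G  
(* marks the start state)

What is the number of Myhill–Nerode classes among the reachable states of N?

3

Reachable states from the start: {A,B,E,F,G,H,I}. Unreachable: {C,D} — drop them.
Initial partition by acceptance: {A,B,F,G,H,I} | {E}.
Split {A,B,F,G,H,I} by δ(·,L) → {A,B,F,G,H} and {I}.
The partition is now stable with 3 blocks: {A,B,F,G,H} | {E} | {I}.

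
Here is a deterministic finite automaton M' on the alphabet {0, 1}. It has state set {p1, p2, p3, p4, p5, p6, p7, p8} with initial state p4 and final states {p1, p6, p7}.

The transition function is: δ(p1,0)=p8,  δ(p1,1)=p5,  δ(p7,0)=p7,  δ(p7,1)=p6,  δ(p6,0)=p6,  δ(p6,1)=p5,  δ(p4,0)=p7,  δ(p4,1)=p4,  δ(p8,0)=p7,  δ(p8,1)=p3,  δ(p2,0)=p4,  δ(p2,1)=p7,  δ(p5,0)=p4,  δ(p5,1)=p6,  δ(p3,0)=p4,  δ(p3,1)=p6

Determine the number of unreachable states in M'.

4

Starting at p4 and following transitions, the reachable set is {p4, p5, p6, p7}. That leaves p1, p2, p3, p8 unreachable — 4 in total.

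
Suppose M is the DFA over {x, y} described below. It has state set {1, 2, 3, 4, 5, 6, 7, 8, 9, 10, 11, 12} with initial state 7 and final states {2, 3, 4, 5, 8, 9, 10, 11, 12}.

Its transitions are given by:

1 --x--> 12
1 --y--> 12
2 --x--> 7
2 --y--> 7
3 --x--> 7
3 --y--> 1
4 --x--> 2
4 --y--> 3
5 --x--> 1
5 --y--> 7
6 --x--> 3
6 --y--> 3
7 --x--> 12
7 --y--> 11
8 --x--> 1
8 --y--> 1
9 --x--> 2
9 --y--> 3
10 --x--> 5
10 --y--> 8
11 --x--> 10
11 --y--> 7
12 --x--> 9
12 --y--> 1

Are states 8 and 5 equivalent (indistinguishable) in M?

Yes

States {4,6} cannot be reached from the start state, so discard them.
Initial partition by acceptance: {2,3,5,8,9,10,11,12} | {1,7}.
Split {2,3,5,8,9,10,11,12} by δ(·,x) → {2,3,5,8} and {9,10,11,12}.
Split {9,10,11,12} by δ(·,x) → {9,10} and {11,12}.
No further refinement is possible. Final partition (4 blocks): {2,3,5,8} | {1,7} | {9,10} | {11,12}.
8 and 5 lie in the same block of the stable partition, so they are equivalent — no string distinguishes them.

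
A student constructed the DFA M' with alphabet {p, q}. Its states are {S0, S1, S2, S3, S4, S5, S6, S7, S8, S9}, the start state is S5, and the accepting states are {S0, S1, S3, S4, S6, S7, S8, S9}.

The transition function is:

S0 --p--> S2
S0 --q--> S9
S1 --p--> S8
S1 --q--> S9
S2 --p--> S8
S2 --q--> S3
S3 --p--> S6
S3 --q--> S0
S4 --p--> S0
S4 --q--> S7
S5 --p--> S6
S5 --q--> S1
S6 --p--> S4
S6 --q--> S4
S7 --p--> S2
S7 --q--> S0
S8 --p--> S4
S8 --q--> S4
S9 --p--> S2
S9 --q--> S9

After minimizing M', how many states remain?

5

All states are reachable from the start state.
Initial partition by acceptance: {S0,S1,S3,S4,S6,S7,S8,S9} | {S2,S5}.
On input p, block {S0,S1,S3,S4,S6,S7,S8,S9} splits into {S1,S3,S4,S6,S8} and {S0,S7,S9}.
Refine {S1,S3,S4,S6,S8} on symbol p: members go to different blocks, giving {S1,S3,S6,S8} and {S4}.
Split {S1,S3,S6,S8} by δ(·,p) → {S1,S3} and {S6,S8}.
Stable partition: {S1,S3} | {S2,S5} | {S0,S7,S9} | {S4} | {S6,S8} — 5 equivalence classes.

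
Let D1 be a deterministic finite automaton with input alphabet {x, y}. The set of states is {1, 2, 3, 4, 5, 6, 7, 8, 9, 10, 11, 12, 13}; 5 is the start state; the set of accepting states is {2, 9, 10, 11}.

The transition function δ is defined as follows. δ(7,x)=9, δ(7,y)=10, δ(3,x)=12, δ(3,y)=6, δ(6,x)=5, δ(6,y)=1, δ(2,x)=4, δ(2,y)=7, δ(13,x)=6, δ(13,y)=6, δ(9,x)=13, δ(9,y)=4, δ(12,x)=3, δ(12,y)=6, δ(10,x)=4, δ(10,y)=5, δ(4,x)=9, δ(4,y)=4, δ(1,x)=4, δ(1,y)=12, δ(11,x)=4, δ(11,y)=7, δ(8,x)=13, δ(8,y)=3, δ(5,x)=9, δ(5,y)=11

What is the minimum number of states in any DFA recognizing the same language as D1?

8

Reachable states from the start: {1,3,4,5,6,7,9,10,11,12,13}. Unreachable: {2,8} — drop them.
Start with accepting vs non-accepting: {9,10,11} | {1,3,4,5,6,7,12,13}.
On input x, block {1,3,4,5,6,7,12,13} splits into {1,3,6,12,13} and {4,5,7}.
On input x, block {9,10,11} splits into {10,11} and {9}.
On input x, block {1,3,6,12,13} splits into {3,12,13} and {1,6}.
Split {3,12,13} by δ(·,x) → {3,12} and {13}.
On input y, block {4,5,7} splits into {5,7} and {4}.
Refine {1,6} on symbol x: members go to different blocks, giving {1} and {6}.
No further refinement is possible. Final partition (8 blocks): {10,11} | {3,12} | {5,7} | {9} | {1} | {13} | {4} | {6}.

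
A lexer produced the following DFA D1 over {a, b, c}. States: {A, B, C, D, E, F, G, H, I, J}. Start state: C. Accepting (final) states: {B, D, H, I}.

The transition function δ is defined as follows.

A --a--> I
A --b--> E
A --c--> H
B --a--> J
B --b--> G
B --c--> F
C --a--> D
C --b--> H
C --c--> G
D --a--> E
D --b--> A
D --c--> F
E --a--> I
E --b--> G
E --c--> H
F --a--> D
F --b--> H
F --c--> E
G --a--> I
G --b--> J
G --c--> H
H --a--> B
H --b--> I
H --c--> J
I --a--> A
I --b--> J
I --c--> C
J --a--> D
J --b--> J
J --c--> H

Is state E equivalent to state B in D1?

No

Every state is reachable, so we keep all 10.
Initial partition by acceptance: {B,D,H,I} | {A,C,E,F,G,J}.
On input a, block {B,D,H,I} splits into {B,D,I} and {H}.
Refine {A,C,E,F,G,J} on symbol b: members go to different blocks, giving {A,E,G,J} and {C,F}.
Stable partition: {B,D,I} | {A,E,G,J} | {H} | {C,F} — 4 equivalence classes.
E and B end up in different blocks, so they are distinguishable. For instance, the string 'ε' is accepted from only B.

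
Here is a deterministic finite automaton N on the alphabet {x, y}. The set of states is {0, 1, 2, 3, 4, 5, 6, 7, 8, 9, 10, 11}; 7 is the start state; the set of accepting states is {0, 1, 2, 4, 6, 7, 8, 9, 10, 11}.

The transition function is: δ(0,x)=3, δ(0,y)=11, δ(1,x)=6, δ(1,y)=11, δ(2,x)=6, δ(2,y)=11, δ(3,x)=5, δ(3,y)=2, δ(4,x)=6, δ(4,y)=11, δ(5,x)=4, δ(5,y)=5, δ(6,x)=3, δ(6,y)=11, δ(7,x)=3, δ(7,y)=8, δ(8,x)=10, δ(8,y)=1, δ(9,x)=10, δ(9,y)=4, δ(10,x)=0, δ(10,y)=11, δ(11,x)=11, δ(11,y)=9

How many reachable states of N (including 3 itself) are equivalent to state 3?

1

Start with accepting vs non-accepting: {0,1,2,4,6,7,8,9,10,11} | {3,5}.
Refine {0,1,2,4,6,7,8,9,10,11} on symbol x: members go to different blocks, giving {1,2,4,8,9,10,11} and {0,6,7}.
On input x, block {1,2,4,8,9,10,11} splits into {1,2,4,10} and {8,9,11}.
Refine {3,5} on symbol x: members go to different blocks, giving {3} and {5}.
On input x, block {8,9,11} splits into {8,9} and {11}.
Split {0,6,7} by δ(·,y) → {0,6} and {7}.
Stable partition: {1,2,4,10} | {3} | {0,6} | {8,9} | {5} | {11} | {7} — 7 equivalence classes.
State 3 belongs to the block {3}, which has 1 states.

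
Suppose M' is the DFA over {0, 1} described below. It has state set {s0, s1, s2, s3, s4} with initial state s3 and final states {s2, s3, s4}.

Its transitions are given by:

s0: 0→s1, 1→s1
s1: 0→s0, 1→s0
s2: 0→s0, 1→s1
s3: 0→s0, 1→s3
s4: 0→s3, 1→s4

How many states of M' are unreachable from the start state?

No path from s3 leads to s2, s4; the other 3 states are all reachable.

2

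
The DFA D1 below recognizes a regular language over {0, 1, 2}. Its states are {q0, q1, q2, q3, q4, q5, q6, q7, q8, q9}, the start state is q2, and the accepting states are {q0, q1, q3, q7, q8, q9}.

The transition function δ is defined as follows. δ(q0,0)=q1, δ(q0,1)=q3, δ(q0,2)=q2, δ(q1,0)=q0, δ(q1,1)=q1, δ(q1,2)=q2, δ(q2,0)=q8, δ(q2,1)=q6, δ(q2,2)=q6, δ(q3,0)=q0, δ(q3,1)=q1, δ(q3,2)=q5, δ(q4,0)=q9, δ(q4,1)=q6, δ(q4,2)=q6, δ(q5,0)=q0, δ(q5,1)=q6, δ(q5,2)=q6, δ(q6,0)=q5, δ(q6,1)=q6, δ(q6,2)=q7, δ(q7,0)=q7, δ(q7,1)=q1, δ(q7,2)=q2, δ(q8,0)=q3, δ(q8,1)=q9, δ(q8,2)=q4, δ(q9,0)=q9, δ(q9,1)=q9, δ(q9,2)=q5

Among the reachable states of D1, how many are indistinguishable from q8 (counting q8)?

Every state is reachable, so we keep all 10.
Initial partition by acceptance: {q0,q1,q3,q7,q8,q9} | {q2,q4,q5,q6}.
Split {q2,q4,q5,q6} by δ(·,0) → {q2,q4,q5} and {q6}.
Stable partition: {q0,q1,q3,q7,q8,q9} | {q2,q4,q5} | {q6} — 3 equivalence classes.
State q8 belongs to the block {q0,q1,q3,q7,q8,q9}, which has 6 states.

6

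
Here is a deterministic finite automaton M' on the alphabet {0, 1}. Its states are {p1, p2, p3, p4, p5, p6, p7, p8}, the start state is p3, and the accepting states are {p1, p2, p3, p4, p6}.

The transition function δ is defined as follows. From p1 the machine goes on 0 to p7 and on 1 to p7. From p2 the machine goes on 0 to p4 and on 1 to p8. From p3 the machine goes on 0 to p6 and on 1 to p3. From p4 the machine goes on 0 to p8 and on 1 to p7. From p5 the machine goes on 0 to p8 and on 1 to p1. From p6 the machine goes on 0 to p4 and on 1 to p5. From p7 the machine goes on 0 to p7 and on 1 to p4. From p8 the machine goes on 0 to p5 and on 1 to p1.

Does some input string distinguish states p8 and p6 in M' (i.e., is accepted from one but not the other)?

States {p2} cannot be reached from the start state, so discard them.
Initial partition by acceptance: {p1,p3,p4,p6} | {p5,p7,p8}.
Refine {p1,p3,p4,p6} on symbol 0: members go to different blocks, giving {p1,p4} and {p3,p6}.
Refine {p3,p6} on symbol 0: members go to different blocks, giving {p3} and {p6}.
No further refinement is possible. Final partition (4 blocks): {p1,p4} | {p5,p7,p8} | {p3} | {p6}.
p8 and p6 end up in different blocks, so they are distinguishable. For instance, the string 'ε' is accepted from only p6.

Yes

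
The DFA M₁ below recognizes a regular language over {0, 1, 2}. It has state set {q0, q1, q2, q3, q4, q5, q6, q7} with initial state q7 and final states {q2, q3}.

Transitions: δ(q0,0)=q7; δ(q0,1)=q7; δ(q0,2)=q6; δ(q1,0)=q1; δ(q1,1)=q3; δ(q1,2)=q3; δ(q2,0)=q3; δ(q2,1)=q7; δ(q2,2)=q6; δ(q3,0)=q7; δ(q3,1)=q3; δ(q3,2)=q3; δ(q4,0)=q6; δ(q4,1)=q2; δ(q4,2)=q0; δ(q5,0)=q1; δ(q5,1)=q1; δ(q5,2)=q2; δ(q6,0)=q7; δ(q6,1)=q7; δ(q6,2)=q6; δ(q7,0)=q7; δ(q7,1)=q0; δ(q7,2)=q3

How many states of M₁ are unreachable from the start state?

No path from q7 leads to q1, q2, q4, q5; the other 4 states are all reachable.

4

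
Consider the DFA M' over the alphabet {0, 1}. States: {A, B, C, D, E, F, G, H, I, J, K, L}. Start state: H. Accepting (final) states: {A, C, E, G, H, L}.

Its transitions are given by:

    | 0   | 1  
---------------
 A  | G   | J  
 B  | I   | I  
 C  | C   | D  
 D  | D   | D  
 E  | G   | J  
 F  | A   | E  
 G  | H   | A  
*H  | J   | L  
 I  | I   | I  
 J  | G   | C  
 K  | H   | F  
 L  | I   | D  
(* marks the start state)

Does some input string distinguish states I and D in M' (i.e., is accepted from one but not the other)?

No

Reachable states from the start: {A,C,D,G,H,I,J,L}. Unreachable: {B,E,F,K} — drop them.
P0 = {A,C,G,H,L} | {D,I,J}.
Refine {A,C,G,H,L} on symbol 0: members go to different blocks, giving {A,C,G} and {H,L}.
Split {A,C,G} by δ(·,0) → {A,C} and {G}.
On input 0, block {A,C} splits into {A} and {C}.
Split {D,I,J} by δ(·,0) → {D,I} and {J}.
On input 0, block {H,L} splits into {H} and {L}.
Stable partition: {A} | {D,I} | {H} | {G} | {C} | {J} | {L} — 7 equivalence classes.
I and D lie in the same block of the stable partition, so they are equivalent — no string distinguishes them.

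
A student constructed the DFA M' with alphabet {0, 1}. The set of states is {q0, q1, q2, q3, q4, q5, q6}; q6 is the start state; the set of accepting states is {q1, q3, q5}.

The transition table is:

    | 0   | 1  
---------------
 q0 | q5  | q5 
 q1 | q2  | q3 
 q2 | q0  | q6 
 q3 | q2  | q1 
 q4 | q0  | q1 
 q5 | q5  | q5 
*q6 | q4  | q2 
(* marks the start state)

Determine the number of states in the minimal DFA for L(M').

P0 = {q1,q3,q5} | {q0,q2,q4,q6}.
Split {q1,q3,q5} by δ(·,0) → {q1,q3} and {q5}.
Split {q0,q2,q4,q6} by δ(·,0) → {q2,q4,q6} and {q0}.
Refine {q2,q4,q6} on symbol 0: members go to different blocks, giving {q2,q4} and {q6}.
Split {q2,q4} by δ(·,1) → {q2} and {q4}.
The partition is now stable with 6 blocks: {q1,q3} | {q2} | {q5} | {q0} | {q6} | {q4}.

6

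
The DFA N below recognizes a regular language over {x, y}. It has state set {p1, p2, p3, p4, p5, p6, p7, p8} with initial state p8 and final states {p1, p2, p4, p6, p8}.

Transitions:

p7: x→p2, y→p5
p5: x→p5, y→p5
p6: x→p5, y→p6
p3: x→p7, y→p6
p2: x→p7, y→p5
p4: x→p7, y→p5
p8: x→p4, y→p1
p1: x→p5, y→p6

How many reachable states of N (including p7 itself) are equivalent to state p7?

First remove the unreachable states {p3}; 7 states remain.
Start with accepting vs non-accepting: {p1,p2,p4,p6,p8} | {p5,p7}.
Split {p1,p2,p4,p6,p8} by δ(·,x) → {p1,p2,p4,p6} and {p8}.
On input y, block {p1,p2,p4,p6} splits into {p1,p6} and {p2,p4}.
On input x, block {p5,p7} splits into {p5} and {p7}.
The partition is now stable with 5 blocks: {p1,p6} | {p5} | {p8} | {p2,p4} | {p7}.
The equivalence class containing p7 is {p7}, of size 1.

1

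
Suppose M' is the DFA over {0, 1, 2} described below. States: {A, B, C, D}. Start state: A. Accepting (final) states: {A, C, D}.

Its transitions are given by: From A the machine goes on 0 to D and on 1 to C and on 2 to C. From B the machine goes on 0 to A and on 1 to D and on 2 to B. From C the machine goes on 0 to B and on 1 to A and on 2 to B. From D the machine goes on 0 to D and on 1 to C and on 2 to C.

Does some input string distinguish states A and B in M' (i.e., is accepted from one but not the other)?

Yes

Every state is reachable, so we keep all 4.
P0 = {A,C,D} | {B}.
Split {A,C,D} by δ(·,0) → {A,D} and {C}.
No further refinement is possible. Final partition (3 blocks): {A,D} | {B} | {C}.
A and B end up in different blocks, so they are distinguishable. For instance, the string 'ε' is accepted from only A.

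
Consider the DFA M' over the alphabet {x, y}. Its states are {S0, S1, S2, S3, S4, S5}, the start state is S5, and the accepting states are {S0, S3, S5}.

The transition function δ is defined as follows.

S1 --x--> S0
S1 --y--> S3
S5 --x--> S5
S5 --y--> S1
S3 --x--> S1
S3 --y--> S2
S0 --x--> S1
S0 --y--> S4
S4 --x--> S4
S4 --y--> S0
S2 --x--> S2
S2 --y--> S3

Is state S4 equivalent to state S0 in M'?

No

Start with accepting vs non-accepting: {S0,S3,S5} | {S1,S2,S4}.
Split {S0,S3,S5} by δ(·,x) → {S0,S3} and {S5}.
Refine {S1,S2,S4} on symbol x: members go to different blocks, giving {S2,S4} and {S1}.
No further refinement is possible. Final partition (4 blocks): {S0,S3} | {S2,S4} | {S5} | {S1}.
S4 and S0 end up in different blocks, so they are distinguishable. For instance, the string 'ε' is accepted from only S0.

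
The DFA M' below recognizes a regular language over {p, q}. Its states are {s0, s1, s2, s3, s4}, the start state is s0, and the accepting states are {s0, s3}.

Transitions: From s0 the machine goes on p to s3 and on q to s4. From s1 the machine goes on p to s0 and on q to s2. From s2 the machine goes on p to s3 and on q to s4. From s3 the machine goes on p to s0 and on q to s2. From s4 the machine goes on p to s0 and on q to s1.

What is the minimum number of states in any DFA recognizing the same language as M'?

2

Every state is reachable, so we keep all 5.
Initial partition by acceptance: {s0,s3} | {s1,s2,s4}.
The partition is now stable with 2 blocks: {s0,s3} | {s1,s2,s4}.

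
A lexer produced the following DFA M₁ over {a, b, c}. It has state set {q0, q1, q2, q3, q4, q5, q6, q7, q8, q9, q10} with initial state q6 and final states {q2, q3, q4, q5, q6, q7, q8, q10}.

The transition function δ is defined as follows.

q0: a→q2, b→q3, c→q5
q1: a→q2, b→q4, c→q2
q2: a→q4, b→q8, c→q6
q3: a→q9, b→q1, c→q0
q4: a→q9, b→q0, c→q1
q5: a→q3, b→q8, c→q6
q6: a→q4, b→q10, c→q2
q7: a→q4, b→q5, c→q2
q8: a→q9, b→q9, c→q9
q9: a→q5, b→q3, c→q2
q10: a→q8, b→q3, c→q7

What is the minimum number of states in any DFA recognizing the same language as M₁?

Every state is reachable, so we keep all 11.
Initial partition by acceptance: {q2,q3,q4,q5,q6,q7,q8,q10} | {q0,q1,q9}.
Refine {q2,q3,q4,q5,q6,q7,q8,q10} on symbol a: members go to different blocks, giving {q2,q5,q6,q7,q10} and {q3,q4,q8}.
Refine {q2,q5,q6,q7,q10} on symbol b: members go to different blocks, giving {q2,q5,q10} and {q6,q7}.
The partition is now stable with 4 blocks: {q2,q5,q10} | {q0,q1,q9} | {q3,q4,q8} | {q6,q7}.

4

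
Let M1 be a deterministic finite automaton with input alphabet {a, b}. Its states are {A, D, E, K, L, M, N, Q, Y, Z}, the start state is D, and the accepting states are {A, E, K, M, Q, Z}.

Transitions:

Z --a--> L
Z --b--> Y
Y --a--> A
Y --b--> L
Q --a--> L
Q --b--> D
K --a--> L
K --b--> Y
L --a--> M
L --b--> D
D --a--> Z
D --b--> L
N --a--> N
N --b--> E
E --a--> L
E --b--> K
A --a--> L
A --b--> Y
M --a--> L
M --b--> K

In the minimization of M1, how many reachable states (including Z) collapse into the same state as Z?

Reachable states from the start: {A,D,K,L,M,Y,Z}. Unreachable: {E,N,Q} — drop them.
P0 = {A,K,M,Z} | {D,L,Y}.
Split {A,K,M,Z} by δ(·,b) → {A,K,Z} and {M}.
Split {D,L,Y} by δ(·,a) → {D,Y} and {L}.
The partition is now stable with 4 blocks: {A,K,Z} | {D,Y} | {M} | {L}.
State Z belongs to the block {A,K,Z}, which has 3 states.

3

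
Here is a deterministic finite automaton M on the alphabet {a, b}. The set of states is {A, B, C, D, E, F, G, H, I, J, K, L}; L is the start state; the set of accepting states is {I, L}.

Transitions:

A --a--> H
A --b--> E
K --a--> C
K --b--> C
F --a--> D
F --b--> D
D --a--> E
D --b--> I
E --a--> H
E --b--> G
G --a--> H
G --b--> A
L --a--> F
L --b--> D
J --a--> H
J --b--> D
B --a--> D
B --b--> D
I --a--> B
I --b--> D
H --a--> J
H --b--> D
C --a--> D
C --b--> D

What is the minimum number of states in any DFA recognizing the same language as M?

5

First remove the unreachable states {C,K}; 10 states remain.
Initial partition by acceptance: {I,L} | {A,B,D,E,F,G,H,J}.
Split {A,B,D,E,F,G,H,J} by δ(·,b) → {A,B,E,F,G,H,J} and {D}.
Split {A,B,E,F,G,H,J} by δ(·,a) → {A,E,G,H,J} and {B,F}.
On input b, block {A,E,G,H,J} splits into {A,E,G} and {H,J}.
No further refinement is possible. Final partition (5 blocks): {I,L} | {A,E,G} | {D} | {B,F} | {H,J}.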